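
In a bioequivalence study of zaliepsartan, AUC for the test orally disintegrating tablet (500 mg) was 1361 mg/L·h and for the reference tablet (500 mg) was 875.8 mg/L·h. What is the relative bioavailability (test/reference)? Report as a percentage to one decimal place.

F_rel = 155.4%

F_rel = (AUC_test/D_test) / (AUC_ref/D_ref)
      = (1361/500) / (875.8/500)
      = 2.722 / 1.7516 = 1.5540 = 155.40%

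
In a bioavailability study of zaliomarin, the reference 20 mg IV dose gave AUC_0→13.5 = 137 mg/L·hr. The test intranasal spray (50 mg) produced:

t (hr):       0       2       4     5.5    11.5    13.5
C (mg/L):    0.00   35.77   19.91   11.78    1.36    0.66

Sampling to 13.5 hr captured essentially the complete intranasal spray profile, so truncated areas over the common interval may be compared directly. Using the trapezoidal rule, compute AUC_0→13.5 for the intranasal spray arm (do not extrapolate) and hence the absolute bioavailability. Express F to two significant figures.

Trapezoidal AUC_0→13.5 (intranasal spray):
  [0→2]: (0.00+35.77)/2 × 2 = 35.77
  [2→4]: (35.77+19.91)/2 × 2 = 55.68
  [4→5.5]: (19.91+11.78)/2 × 1.5 = 23.7675
  [5.5→11.5]: (11.78+1.36)/2 × 6 = 39.42
  [11.5→13.5]: (1.36+0.66)/2 × 2 = 2.02
  Sum = 156.6575 mg/L·hr
F = (AUC_ev/D_ev)/(AUC_iv/D_iv) = (156.6575/50)/(137/20) = 3.13315/6.85 = 0.4574

F = 0.46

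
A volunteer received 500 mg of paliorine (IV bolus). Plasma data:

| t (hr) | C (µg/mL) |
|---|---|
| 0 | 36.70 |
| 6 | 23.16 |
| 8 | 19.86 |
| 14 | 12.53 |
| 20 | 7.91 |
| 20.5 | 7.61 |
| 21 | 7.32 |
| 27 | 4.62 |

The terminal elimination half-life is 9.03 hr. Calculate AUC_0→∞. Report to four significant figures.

AUC = 484.7 µg/mL·hr

Trapezoidal AUC_0→27:
  [0→6]: (36.70+23.16)/2 × 6 = 179.58
  [6→8]: (23.16+19.86)/2 × 2 = 43.02
  [8→14]: (19.86+12.53)/2 × 6 = 97.17
  [14→20]: (12.53+7.91)/2 × 6 = 61.32
  [20→20.5]: (7.91+7.61)/2 × 0.5 = 3.88
  [20.5→21]: (7.61+7.32)/2 × 0.5 = 3.7325
  [21→27]: (7.32+4.62)/2 × 6 = 35.82
  Sum = 424.5225 µg/mL·hr
k_e = ln2 / t½ = 0.693147 / 9.03 = 0.0768 hr^-1
Extrapolated tail: C_last / k_e = 4.62 / 0.0768 = 60.156
AUC_0→∞ = 424.5225 + 60.156 = 484.6785 µg/mL·hr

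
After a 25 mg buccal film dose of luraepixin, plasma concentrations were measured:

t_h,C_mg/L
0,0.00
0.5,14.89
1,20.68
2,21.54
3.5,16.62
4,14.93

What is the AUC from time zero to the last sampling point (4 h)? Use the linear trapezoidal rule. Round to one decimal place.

Trapezoidal AUC_0→4:
  [0→0.5]: (0.00+14.89)/2 × 0.5 = 3.7225
  [0.5→1]: (14.89+20.68)/2 × 0.5 = 8.8925
  [1→2]: (20.68+21.54)/2 × 1 = 21.11
  [2→3.5]: (21.54+16.62)/2 × 1.5 = 28.62
  [3.5→4]: (16.62+14.93)/2 × 0.5 = 7.8875
  Sum = 70.2325 mg/L·h

AUC = 70.2 mg/L·h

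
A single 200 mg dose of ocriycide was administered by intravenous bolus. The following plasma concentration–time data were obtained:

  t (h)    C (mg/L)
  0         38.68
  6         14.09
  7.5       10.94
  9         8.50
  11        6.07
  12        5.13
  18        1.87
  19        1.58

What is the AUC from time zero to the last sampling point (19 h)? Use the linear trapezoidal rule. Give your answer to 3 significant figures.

Trapezoidal AUC_0→19:
  [0→6]: (38.68+14.09)/2 × 6 = 158.31
  [6→7.5]: (14.09+10.94)/2 × 1.5 = 18.7725
  [7.5→9]: (10.94+8.50)/2 × 1.5 = 14.58
  [9→11]: (8.50+6.07)/2 × 2 = 14.57
  [11→12]: (6.07+5.13)/2 × 1 = 5.6
  [12→18]: (5.13+1.87)/2 × 6 = 21.0
  [18→19]: (1.87+1.58)/2 × 1 = 1.725
  Sum = 234.5575 mg/L·h

AUC = 235 mg/L·h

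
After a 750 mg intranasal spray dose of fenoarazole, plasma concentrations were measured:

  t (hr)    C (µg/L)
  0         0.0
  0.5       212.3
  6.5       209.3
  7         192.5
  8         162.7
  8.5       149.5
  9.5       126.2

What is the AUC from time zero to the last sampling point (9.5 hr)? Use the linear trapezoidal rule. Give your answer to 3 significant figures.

AUC = 1810 µg/L·hr

Trapezoidal AUC_0→9.5:
  [0→0.5]: (0.0+212.3)/2 × 0.5 = 53.075
  [0.5→6.5]: (212.3+209.3)/2 × 6 = 1264.8
  [6.5→7]: (209.3+192.5)/2 × 0.5 = 100.45
  [7→8]: (192.5+162.7)/2 × 1 = 177.6
  [8→8.5]: (162.7+149.5)/2 × 0.5 = 78.05
  [8.5→9.5]: (149.5+126.2)/2 × 1 = 137.85
  Sum = 1811.825 µg/L·hr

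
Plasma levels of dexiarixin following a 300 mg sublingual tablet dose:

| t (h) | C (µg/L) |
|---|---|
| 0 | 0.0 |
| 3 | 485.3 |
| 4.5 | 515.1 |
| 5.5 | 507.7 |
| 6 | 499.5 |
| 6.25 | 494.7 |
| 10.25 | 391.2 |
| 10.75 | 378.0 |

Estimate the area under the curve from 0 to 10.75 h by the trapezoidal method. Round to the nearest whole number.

Trapezoidal AUC_0→10.75:
  [0→3]: (0.0+485.3)/2 × 3 = 727.95
  [3→4.5]: (485.3+515.1)/2 × 1.5 = 750.3
  [4.5→5.5]: (515.1+507.7)/2 × 1 = 511.4
  [5.5→6]: (507.7+499.5)/2 × 0.5 = 251.8
  [6→6.25]: (499.5+494.7)/2 × 0.25 = 124.275
  [6.25→10.25]: (494.7+391.2)/2 × 4 = 1771.8
  [10.25→10.75]: (391.2+378.0)/2 × 0.5 = 192.3
  Sum = 4329.825 µg/L·h

AUC = 4330 µg/L·h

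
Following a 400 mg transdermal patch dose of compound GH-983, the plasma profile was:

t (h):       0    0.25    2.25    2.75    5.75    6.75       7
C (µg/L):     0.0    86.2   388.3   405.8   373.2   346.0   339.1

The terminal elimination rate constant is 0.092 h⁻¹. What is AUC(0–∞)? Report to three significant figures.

AUC = 5980 µg/L·h

Trapezoidal AUC_0→7:
  [0→0.25]: (0.0+86.2)/2 × 0.25 = 10.775
  [0.25→2.25]: (86.2+388.3)/2 × 2 = 474.5
  [2.25→2.75]: (388.3+405.8)/2 × 0.5 = 198.525
  [2.75→5.75]: (405.8+373.2)/2 × 3 = 1168.5
  [5.75→6.75]: (373.2+346.0)/2 × 1 = 359.6
  [6.75→7]: (346.0+339.1)/2 × 0.25 = 85.6375
  Sum = 2297.5375 µg/L·h
Extrapolated tail: C_last / k_e = 339.1 / 0.092 = 3685.870
AUC_0→∞ = 2297.5375 + 3685.870 = 5983.4075 µg/L·h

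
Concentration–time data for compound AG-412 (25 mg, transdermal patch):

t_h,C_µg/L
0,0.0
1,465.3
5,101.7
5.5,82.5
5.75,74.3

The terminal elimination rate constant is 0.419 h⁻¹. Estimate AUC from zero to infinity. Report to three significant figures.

AUC = 1610 µg/L·h

Trapezoidal AUC_0→5.75:
  [0→1]: (0.0+465.3)/2 × 1 = 232.65
  [1→5]: (465.3+101.7)/2 × 4 = 1134.0
  [5→5.5]: (101.7+82.5)/2 × 0.5 = 46.05
  [5.5→5.75]: (82.5+74.3)/2 × 0.25 = 19.6
  Sum = 1432.3 µg/L·h
Extrapolated tail: C_last / k_e = 74.3 / 0.419 = 177.327
AUC_0→∞ = 1432.3 + 177.327 = 1609.627 µg/L·h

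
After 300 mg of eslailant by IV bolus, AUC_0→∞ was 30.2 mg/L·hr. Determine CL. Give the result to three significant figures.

CL = 9.93 L/hr

CL = Dose_iv / AUC_0→∞
   = 300 / 30.2 = 9.93377 L/hr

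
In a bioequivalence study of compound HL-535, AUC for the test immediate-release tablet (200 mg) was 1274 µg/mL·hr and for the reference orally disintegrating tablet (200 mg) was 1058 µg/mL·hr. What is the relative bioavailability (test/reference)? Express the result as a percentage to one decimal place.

F_rel = 120.4%

F_rel = (AUC_test/D_test) / (AUC_ref/D_ref)
      = (1274/200) / (1058/200)
      = 6.37 / 5.29 = 1.2042 = 120.42%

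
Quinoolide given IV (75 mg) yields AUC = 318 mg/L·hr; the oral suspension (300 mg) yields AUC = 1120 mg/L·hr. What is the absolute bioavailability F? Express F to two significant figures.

F = 0.88

F = (AUC_ev / D_ev) / (AUC_iv / D_iv)
  = (1120/300) / (318/75)
  = 3.73333 / 4.24 = 0.8805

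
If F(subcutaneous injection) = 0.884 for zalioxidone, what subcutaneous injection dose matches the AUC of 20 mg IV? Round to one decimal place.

For equal systemic exposure: F × D_ev = D_iv
D_ev = D_iv / F = 20 / 0.884 = 22.6244 mg

D_subcutaneous = 22.6 mg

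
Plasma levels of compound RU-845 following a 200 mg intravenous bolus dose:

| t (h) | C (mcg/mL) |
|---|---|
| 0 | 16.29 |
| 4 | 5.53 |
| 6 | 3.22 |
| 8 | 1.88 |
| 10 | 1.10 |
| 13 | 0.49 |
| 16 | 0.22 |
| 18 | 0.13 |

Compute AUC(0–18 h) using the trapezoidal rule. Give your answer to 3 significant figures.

AUC = 64.3 mcg/mL·h

Trapezoidal AUC_0→18:
  [0→4]: (16.29+5.53)/2 × 4 = 43.64
  [4→6]: (5.53+3.22)/2 × 2 = 8.75
  [6→8]: (3.22+1.88)/2 × 2 = 5.1
  [8→10]: (1.88+1.10)/2 × 2 = 2.98
  [10→13]: (1.10+0.49)/2 × 3 = 2.385
  [13→16]: (0.49+0.22)/2 × 3 = 1.065
  [16→18]: (0.22+0.13)/2 × 2 = 0.35
  Sum = 64.27 mcg/mL·h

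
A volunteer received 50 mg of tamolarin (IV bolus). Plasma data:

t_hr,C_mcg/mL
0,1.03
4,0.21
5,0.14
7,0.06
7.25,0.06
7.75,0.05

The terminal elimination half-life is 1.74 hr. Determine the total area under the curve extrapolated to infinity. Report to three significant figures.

Trapezoidal AUC_0→7.75:
  [0→4]: (1.03+0.21)/2 × 4 = 2.48
  [4→5]: (0.21+0.14)/2 × 1 = 0.175
  [5→7]: (0.14+0.06)/2 × 2 = 0.2
  [7→7.25]: (0.06+0.06)/2 × 0.25 = 0.015
  [7.25→7.75]: (0.06+0.05)/2 × 0.5 = 0.0275
  Sum = 2.8975 mcg/mL·hr
k_e = ln2 / t½ = 0.693147 / 1.74 = 0.3984 hr^-1
Extrapolated tail: C_last / k_e = 0.05 / 0.3984 = 0.126
AUC_0→∞ = 2.8975 + 0.126 = 3.0235 mcg/mL·hr

AUC = 3.02 mcg/mL·hr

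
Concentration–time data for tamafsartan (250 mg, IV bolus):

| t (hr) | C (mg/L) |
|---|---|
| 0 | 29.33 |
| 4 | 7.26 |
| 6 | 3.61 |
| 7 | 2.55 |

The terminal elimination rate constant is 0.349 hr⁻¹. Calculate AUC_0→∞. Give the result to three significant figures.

AUC = 94.4 mg/L·hr

Trapezoidal AUC_0→7:
  [0→4]: (29.33+7.26)/2 × 4 = 73.18
  [4→6]: (7.26+3.61)/2 × 2 = 10.87
  [6→7]: (3.61+2.55)/2 × 1 = 3.08
  Sum = 87.13 mg/L·hr
Extrapolated tail: C_last / k_e = 2.55 / 0.349 = 7.307
AUC_0→∞ = 87.13 + 7.307 = 94.437 mg/L·hr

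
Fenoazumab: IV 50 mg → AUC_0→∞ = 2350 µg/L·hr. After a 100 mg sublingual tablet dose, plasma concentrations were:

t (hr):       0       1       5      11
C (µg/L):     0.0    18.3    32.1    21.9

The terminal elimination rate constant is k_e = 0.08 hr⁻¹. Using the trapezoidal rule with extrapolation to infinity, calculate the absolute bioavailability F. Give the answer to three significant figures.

F = 0.116

Trapezoidal AUC_0→11 (sublingual tablet):
  [0→1]: (0.0+18.3)/2 × 1 = 9.15
  [1→5]: (18.3+32.1)/2 × 4 = 100.8
  [5→11]: (32.1+21.9)/2 × 6 = 162.0
  Sum = 271.95 µg/L·hr
Tail: C_last/k_e = 21.9/0.08 = 273.750
AUC_0→∞ (sublingual tablet) = 271.95 + 273.750 = 545.7 µg/L·hr
F = (AUC_ev/D_ev)/(AUC_iv/D_iv) = (545.7/100)/(2350/50) = 5.457/47 = 0.1161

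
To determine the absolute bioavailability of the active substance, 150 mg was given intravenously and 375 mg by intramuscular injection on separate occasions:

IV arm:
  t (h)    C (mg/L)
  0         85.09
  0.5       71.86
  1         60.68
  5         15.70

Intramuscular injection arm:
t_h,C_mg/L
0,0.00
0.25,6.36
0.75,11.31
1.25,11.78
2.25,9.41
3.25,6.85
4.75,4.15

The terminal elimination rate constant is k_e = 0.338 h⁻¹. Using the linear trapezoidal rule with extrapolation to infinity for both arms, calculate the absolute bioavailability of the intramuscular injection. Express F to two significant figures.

F = 0.074

Trapezoidal AUC_0→5 (IV):
  [0→0.5]: (85.09+71.86)/2 × 0.5 = 39.2375
  [0.5→1]: (71.86+60.68)/2 × 0.5 = 33.135
  [1→5]: (60.68+15.70)/2 × 4 = 152.76
  Sum = 225.1325 mg/L·h
IV tail: 15.70/0.338 = 46.450; AUC_iv,0→∞ = 225.1325 + 46.450 = 271.5825 mg/L·h
Trapezoidal AUC_0→4.75 (intramuscular injection):
  [0→0.25]: (0.00+6.36)/2 × 0.25 = 0.795
  [0.25→0.75]: (6.36+11.31)/2 × 0.5 = 4.4175
  [0.75→1.25]: (11.31+11.78)/2 × 0.5 = 5.7725
  [1.25→2.25]: (11.78+9.41)/2 × 1 = 10.595
  [2.25→3.25]: (9.41+6.85)/2 × 1 = 8.13
  [3.25→4.75]: (6.85+4.15)/2 × 1.5 = 8.25
  Sum = 37.96 mg/L·h
intramuscular injection tail: 4.15/0.338 = 12.278; AUC_ev,0→∞ = 37.96 + 12.278 = 50.238 mg/L·h
F = (AUC_ev/D_ev)/(AUC_iv/D_iv) = (50.238/375)/(271.5825/150) = 0.133968/1.81055 = 0.0740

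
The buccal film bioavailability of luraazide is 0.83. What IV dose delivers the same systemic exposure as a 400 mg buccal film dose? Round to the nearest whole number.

Systemic exposure from an extravascular dose = F × D_ev, so the equivalent IV dose is F × D_ev.
D_iv = F × D_ev = 0.83 × 400 = 332 mg

D_iv = 332 mg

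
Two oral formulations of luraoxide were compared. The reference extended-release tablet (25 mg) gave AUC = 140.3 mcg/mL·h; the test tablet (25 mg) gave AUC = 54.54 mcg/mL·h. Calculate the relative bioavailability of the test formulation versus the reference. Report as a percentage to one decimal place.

F_rel = 38.9%

F_rel = (AUC_test/D_test) / (AUC_ref/D_ref)
      = (54.54/25) / (140.3/25)
      = 2.1816 / 5.612 = 0.3887 = 38.87%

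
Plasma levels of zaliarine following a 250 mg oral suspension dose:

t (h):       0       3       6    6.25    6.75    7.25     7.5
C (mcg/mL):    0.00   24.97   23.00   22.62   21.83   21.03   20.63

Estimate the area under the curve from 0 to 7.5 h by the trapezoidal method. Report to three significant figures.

AUC = 142 mcg/mL·h

Trapezoidal AUC_0→7.5:
  [0→3]: (0.00+24.97)/2 × 3 = 37.455
  [3→6]: (24.97+23.00)/2 × 3 = 71.955
  [6→6.25]: (23.00+22.62)/2 × 0.25 = 5.7025
  [6.25→6.75]: (22.62+21.83)/2 × 0.5 = 11.1125
  [6.75→7.25]: (21.83+21.03)/2 × 0.5 = 10.715
  [7.25→7.5]: (21.03+20.63)/2 × 0.25 = 5.2075
  Sum = 142.1475 mcg/mL·h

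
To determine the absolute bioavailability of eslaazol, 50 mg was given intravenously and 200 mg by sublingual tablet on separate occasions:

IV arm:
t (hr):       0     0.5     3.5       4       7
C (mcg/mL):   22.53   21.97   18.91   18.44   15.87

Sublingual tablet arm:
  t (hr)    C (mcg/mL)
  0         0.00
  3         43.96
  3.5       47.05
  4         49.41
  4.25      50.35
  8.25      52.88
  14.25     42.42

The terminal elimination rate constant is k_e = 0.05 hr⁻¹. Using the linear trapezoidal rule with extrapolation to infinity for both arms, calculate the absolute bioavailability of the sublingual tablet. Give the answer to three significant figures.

Trapezoidal AUC_0→7 (IV):
  [0→0.5]: (22.53+21.97)/2 × 0.5 = 11.125
  [0.5→3.5]: (21.97+18.91)/2 × 3 = 61.32
  [3.5→4]: (18.91+18.44)/2 × 0.5 = 9.3375
  [4→7]: (18.44+15.87)/2 × 3 = 51.465
  Sum = 133.2475 mcg/mL·hr
IV tail: 15.87/0.05 = 317.400; AUC_iv,0→∞ = 133.2475 + 317.400 = 450.6475 mcg/mL·hr
Trapezoidal AUC_0→14.25 (sublingual tablet):
  [0→3]: (0.00+43.96)/2 × 3 = 65.94
  [3→3.5]: (43.96+47.05)/2 × 0.5 = 22.7525
  [3.5→4]: (47.05+49.41)/2 × 0.5 = 24.115
  [4→4.25]: (49.41+50.35)/2 × 0.25 = 12.47
  [4.25→8.25]: (50.35+52.88)/2 × 4 = 206.46
  [8.25→14.25]: (52.88+42.42)/2 × 6 = 285.9
  Sum = 617.6375 mcg/mL·hr
sublingual tablet tail: 42.42/0.05 = 848.400; AUC_ev,0→∞ = 617.6375 + 848.400 = 1466.0375 mcg/mL·hr
F = (AUC_ev/D_ev)/(AUC_iv/D_iv) = (1466.0375/200)/(450.6475/50) = 7.3301875/9.01295 = 0.8133

F = 0.813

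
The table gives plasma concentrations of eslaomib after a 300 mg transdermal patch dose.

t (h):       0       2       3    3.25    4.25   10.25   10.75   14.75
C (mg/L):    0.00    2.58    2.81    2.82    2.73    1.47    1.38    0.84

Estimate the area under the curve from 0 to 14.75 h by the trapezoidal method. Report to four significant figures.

Trapezoidal AUC_0→14.75:
  [0→2]: (0.00+2.58)/2 × 2 = 2.58
  [2→3]: (2.58+2.81)/2 × 1 = 2.695
  [3→3.25]: (2.81+2.82)/2 × 0.25 = 0.70375
  [3.25→4.25]: (2.82+2.73)/2 × 1 = 2.775
  [4.25→10.25]: (2.73+1.47)/2 × 6 = 12.6
  [10.25→10.75]: (1.47+1.38)/2 × 0.5 = 0.7125
  [10.75→14.75]: (1.38+0.84)/2 × 4 = 4.44
  Sum = 26.50625 mg/L·h

AUC = 26.51 mg/L·h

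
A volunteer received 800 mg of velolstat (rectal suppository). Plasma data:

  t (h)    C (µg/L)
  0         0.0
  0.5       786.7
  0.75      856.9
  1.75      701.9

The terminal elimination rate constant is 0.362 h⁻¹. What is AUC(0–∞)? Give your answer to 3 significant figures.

AUC = 3120 µg/L·h

Trapezoidal AUC_0→1.75:
  [0→0.5]: (0.0+786.7)/2 × 0.5 = 196.675
  [0.5→0.75]: (786.7+856.9)/2 × 0.25 = 205.45
  [0.75→1.75]: (856.9+701.9)/2 × 1 = 779.4
  Sum = 1181.525 µg/L·h
Extrapolated tail: C_last / k_e = 701.9 / 0.362 = 1938.950
AUC_0→∞ = 1181.525 + 1938.950 = 3120.475 µg/L·h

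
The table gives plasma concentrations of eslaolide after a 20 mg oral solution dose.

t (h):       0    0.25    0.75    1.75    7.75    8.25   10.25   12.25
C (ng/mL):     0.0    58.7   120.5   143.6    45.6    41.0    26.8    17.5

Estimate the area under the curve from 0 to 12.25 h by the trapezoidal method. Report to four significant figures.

AUC = 885.5 ng/mL·h

Trapezoidal AUC_0→12.25:
  [0→0.25]: (0.0+58.7)/2 × 0.25 = 7.3375
  [0.25→0.75]: (58.7+120.5)/2 × 0.5 = 44.8
  [0.75→1.75]: (120.5+143.6)/2 × 1 = 132.05
  [1.75→7.75]: (143.6+45.6)/2 × 6 = 567.6
  [7.75→8.25]: (45.6+41.0)/2 × 0.5 = 21.65
  [8.25→10.25]: (41.0+26.8)/2 × 2 = 67.8
  [10.25→12.25]: (26.8+17.5)/2 × 2 = 44.3
  Sum = 885.5375 ng/mL·h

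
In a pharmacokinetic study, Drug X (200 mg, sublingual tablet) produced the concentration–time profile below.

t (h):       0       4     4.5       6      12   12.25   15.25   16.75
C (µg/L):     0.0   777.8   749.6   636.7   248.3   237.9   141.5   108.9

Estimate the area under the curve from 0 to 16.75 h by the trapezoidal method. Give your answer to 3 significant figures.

Trapezoidal AUC_0→16.75:
  [0→4]: (0.0+777.8)/2 × 4 = 1555.6
  [4→4.5]: (777.8+749.6)/2 × 0.5 = 381.85
  [4.5→6]: (749.6+636.7)/2 × 1.5 = 1039.725
  [6→12]: (636.7+248.3)/2 × 6 = 2655.0
  [12→12.25]: (248.3+237.9)/2 × 0.25 = 60.775
  [12.25→15.25]: (237.9+141.5)/2 × 3 = 569.1
  [15.25→16.75]: (141.5+108.9)/2 × 1.5 = 187.8
  Sum = 6449.85 µg/L·h

AUC = 6450 µg/L·h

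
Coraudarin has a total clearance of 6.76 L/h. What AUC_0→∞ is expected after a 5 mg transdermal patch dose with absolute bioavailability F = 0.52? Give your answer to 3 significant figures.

AUC = 0.385 mg/L·h

AUC_0→∞ = F × Dose / CL
        = 0.52 × 5 / 6.76 = 0.384615 mg/L·h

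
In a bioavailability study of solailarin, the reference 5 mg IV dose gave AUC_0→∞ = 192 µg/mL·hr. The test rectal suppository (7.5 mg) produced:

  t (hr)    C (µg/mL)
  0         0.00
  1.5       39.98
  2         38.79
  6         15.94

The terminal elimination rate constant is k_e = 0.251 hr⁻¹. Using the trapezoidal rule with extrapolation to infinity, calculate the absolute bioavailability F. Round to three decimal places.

F = 0.773

Trapezoidal AUC_0→6 (rectal suppository):
  [0→1.5]: (0.00+39.98)/2 × 1.5 = 29.985
  [1.5→2]: (39.98+38.79)/2 × 0.5 = 19.6925
  [2→6]: (38.79+15.94)/2 × 4 = 109.46
  Sum = 159.1375 µg/mL·hr
Tail: C_last/k_e = 15.94/0.251 = 63.506
AUC_0→∞ (rectal suppository) = 159.1375 + 63.506 = 222.6435 µg/mL·hr
F = (AUC_ev/D_ev)/(AUC_iv/D_iv) = (222.6435/7.5)/(192/5) = 29.6858/38.4 = 0.7731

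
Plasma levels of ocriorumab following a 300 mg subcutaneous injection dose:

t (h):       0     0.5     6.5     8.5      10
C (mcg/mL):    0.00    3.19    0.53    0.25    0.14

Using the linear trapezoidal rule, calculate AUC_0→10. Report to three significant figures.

AUC = 13.0 mcg/mL·h

Trapezoidal AUC_0→10:
  [0→0.5]: (0.00+3.19)/2 × 0.5 = 0.7975
  [0.5→6.5]: (3.19+0.53)/2 × 6 = 11.16
  [6.5→8.5]: (0.53+0.25)/2 × 2 = 0.78
  [8.5→10]: (0.25+0.14)/2 × 1.5 = 0.2925
  Sum = 13.03 mcg/mL·h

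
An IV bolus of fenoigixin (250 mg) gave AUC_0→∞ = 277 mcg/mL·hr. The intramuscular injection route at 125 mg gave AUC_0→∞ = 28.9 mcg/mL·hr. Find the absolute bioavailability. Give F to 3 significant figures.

F = (AUC_ev / D_ev) / (AUC_iv / D_iv)
  = (28.9/125) / (277/250)
  = 0.2312 / 1.108 = 0.2087

F = 0.209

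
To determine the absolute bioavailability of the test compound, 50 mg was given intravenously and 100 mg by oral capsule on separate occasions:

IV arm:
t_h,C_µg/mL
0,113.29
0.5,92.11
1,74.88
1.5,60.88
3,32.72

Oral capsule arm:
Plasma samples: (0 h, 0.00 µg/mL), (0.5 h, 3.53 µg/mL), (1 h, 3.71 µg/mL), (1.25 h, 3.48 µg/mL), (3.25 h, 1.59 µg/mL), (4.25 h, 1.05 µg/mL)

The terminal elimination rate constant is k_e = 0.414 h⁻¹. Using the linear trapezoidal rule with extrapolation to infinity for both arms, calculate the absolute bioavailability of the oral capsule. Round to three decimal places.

Trapezoidal AUC_0→3 (IV):
  [0→0.5]: (113.29+92.11)/2 × 0.5 = 51.35
  [0.5→1]: (92.11+74.88)/2 × 0.5 = 41.7475
  [1→1.5]: (74.88+60.88)/2 × 0.5 = 33.94
  [1.5→3]: (60.88+32.72)/2 × 1.5 = 70.2
  Sum = 197.2375 µg/mL·h
IV tail: 32.72/0.414 = 79.034; AUC_iv,0→∞ = 197.2375 + 79.034 = 276.2715 µg/mL·h
Trapezoidal AUC_0→4.25 (oral capsule):
  [0→0.5]: (0.00+3.53)/2 × 0.5 = 0.8825
  [0.5→1]: (3.53+3.71)/2 × 0.5 = 1.81
  [1→1.25]: (3.71+3.48)/2 × 0.25 = 0.89875
  [1.25→3.25]: (3.48+1.59)/2 × 2 = 5.07
  [3.25→4.25]: (1.59+1.05)/2 × 1 = 1.32
  Sum = 9.98125 µg/mL·h
oral capsule tail: 1.05/0.414 = 2.536; AUC_ev,0→∞ = 9.98125 + 2.536 = 12.51725 µg/mL·h
F = (AUC_ev/D_ev)/(AUC_iv/D_iv) = (12.51725/100)/(276.2715/50) = 0.1251725/5.52543 = 0.0227

F = 0.023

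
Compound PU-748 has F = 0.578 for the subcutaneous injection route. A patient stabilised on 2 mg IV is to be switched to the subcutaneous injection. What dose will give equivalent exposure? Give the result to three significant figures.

D_subcutaneous = 3.46 mg

For equal systemic exposure: F × D_ev = D_iv
D_ev = D_iv / F = 2 / 0.578 = 3.46021 mg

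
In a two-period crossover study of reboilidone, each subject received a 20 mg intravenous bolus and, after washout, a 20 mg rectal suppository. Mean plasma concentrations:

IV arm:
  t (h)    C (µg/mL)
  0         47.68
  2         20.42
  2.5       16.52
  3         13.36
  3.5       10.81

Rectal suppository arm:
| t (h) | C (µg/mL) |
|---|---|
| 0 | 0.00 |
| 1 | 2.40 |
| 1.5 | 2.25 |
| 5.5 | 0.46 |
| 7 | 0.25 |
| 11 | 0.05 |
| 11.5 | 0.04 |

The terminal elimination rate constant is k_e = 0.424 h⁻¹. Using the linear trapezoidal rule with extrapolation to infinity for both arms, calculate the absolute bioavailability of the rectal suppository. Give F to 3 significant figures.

Trapezoidal AUC_0→3.5 (IV):
  [0→2]: (47.68+20.42)/2 × 2 = 68.1
  [2→2.5]: (20.42+16.52)/2 × 0.5 = 9.235
  [2.5→3]: (16.52+13.36)/2 × 0.5 = 7.47
  [3→3.5]: (13.36+10.81)/2 × 0.5 = 6.0425
  Sum = 90.8475 µg/mL·h
IV tail: 10.81/0.424 = 25.495; AUC_iv,0→∞ = 90.8475 + 25.495 = 116.3425 µg/mL·h
Trapezoidal AUC_0→11.5 (rectal suppository):
  [0→1]: (0.00+2.40)/2 × 1 = 1.2
  [1→1.5]: (2.40+2.25)/2 × 0.5 = 1.1625
  [1.5→5.5]: (2.25+0.46)/2 × 4 = 5.42
  [5.5→7]: (0.46+0.25)/2 × 1.5 = 0.5325
  [7→11]: (0.25+0.05)/2 × 4 = 0.6
  [11→11.5]: (0.05+0.04)/2 × 0.5 = 0.0225
  Sum = 8.9375 µg/mL·h
rectal suppository tail: 0.04/0.424 = 0.094; AUC_ev,0→∞ = 8.9375 + 0.094 = 9.0315 µg/mL·h
F = (AUC_ev/D_ev)/(AUC_iv/D_iv) = (9.0315/20)/(116.3425/20) = 0.451575/5.817125 = 0.0776

F = 0.0776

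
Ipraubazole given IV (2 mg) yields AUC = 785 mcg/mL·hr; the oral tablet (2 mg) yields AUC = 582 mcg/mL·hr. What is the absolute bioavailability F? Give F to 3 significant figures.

F = (AUC_ev / D_ev) / (AUC_iv / D_iv)
  = (582/2) / (785/2)
  = 291 / 392.5 = 0.7414

F = 0.741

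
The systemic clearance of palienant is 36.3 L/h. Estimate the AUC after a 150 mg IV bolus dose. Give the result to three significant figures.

AUC = 4.13 mg/L·h

AUC_0→∞ = Dose_iv / CL
        = 150 / 36.3 = 4.13223 mg/L·h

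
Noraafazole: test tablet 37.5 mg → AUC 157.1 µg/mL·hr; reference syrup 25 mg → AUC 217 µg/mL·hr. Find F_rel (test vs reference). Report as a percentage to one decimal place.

F_rel = 48.3%

F_rel = (AUC_test/D_test) / (AUC_ref/D_ref)
      = (157.1/37.5) / (217/25)
      = 4.18933 / 8.68 = 0.4826 = 48.26%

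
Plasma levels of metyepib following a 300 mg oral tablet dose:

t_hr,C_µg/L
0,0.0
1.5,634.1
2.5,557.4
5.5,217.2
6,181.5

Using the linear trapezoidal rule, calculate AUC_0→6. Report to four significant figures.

Trapezoidal AUC_0→6:
  [0→1.5]: (0.0+634.1)/2 × 1.5 = 475.575
  [1.5→2.5]: (634.1+557.4)/2 × 1 = 595.75
  [2.5→5.5]: (557.4+217.2)/2 × 3 = 1161.9
  [5.5→6]: (217.2+181.5)/2 × 0.5 = 99.675
  Sum = 2332.9 µg/L·hr

AUC = 2333 µg/L·hr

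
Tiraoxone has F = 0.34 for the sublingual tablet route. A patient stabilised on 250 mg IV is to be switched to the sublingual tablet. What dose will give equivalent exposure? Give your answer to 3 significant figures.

D_sublingual = 735 mg

For equal systemic exposure: F × D_ev = D_iv
D_ev = D_iv / F = 250 / 0.34 = 735.294 mg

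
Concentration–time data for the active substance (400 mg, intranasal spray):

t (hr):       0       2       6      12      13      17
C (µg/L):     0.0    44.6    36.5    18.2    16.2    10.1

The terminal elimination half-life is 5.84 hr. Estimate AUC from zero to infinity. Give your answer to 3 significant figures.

AUC = 526 µg/L·hr

Trapezoidal AUC_0→17:
  [0→2]: (0.0+44.6)/2 × 2 = 44.6
  [2→6]: (44.6+36.5)/2 × 4 = 162.2
  [6→12]: (36.5+18.2)/2 × 6 = 164.1
  [12→13]: (18.2+16.2)/2 × 1 = 17.2
  [13→17]: (16.2+10.1)/2 × 4 = 52.6
  Sum = 440.7 µg/L·hr
k_e = ln2 / t½ = 0.693147 / 5.84 = 0.1187 hr^-1
Extrapolated tail: C_last / k_e = 10.1 / 0.1187 = 85.088
AUC_0→∞ = 440.7 + 85.088 = 525.788 µg/L·hr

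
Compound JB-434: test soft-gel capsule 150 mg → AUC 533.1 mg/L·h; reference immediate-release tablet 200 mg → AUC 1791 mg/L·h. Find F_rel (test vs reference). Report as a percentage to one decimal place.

F_rel = (AUC_test/D_test) / (AUC_ref/D_ref)
      = (533.1/150) / (1791/200)
      = 3.554 / 8.955 = 0.3969 = 39.69%

F_rel = 39.7%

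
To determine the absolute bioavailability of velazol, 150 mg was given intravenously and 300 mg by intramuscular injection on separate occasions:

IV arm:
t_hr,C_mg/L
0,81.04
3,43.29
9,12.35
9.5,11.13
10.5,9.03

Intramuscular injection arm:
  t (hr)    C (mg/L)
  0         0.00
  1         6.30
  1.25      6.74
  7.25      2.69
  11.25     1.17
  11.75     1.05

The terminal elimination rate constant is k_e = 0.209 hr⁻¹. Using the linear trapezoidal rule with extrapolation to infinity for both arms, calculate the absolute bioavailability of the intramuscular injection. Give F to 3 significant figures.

F = 0.0562

Trapezoidal AUC_0→10.5 (IV):
  [0→3]: (81.04+43.29)/2 × 3 = 186.495
  [3→9]: (43.29+12.35)/2 × 6 = 166.92
  [9→9.5]: (12.35+11.13)/2 × 0.5 = 5.87
  [9.5→10.5]: (11.13+9.03)/2 × 1 = 10.08
  Sum = 369.365 mg/L·hr
IV tail: 9.03/0.209 = 43.206; AUC_iv,0→∞ = 369.365 + 43.206 = 412.571 mg/L·hr
Trapezoidal AUC_0→11.75 (intramuscular injection):
  [0→1]: (0.00+6.30)/2 × 1 = 3.15
  [1→1.25]: (6.30+6.74)/2 × 0.25 = 1.63
  [1.25→7.25]: (6.74+2.69)/2 × 6 = 28.29
  [7.25→11.25]: (2.69+1.17)/2 × 4 = 7.72
  [11.25→11.75]: (1.17+1.05)/2 × 0.5 = 0.555
  Sum = 41.345 mg/L·hr
intramuscular injection tail: 1.05/0.209 = 5.024; AUC_ev,0→∞ = 41.345 + 5.024 = 46.369 mg/L·hr
F = (AUC_ev/D_ev)/(AUC_iv/D_iv) = (46.369/300)/(412.571/150) = 0.154563/2.75047 = 0.0562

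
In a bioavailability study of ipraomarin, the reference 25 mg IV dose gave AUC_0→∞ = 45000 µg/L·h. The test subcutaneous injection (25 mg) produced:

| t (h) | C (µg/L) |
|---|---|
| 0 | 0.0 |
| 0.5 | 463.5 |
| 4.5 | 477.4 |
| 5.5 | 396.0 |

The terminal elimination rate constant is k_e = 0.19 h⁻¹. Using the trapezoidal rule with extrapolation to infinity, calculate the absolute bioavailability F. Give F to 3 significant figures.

F = 0.100

Trapezoidal AUC_0→5.5 (subcutaneous injection):
  [0→0.5]: (0.0+463.5)/2 × 0.5 = 115.875
  [0.5→4.5]: (463.5+477.4)/2 × 4 = 1881.8
  [4.5→5.5]: (477.4+396.0)/2 × 1 = 436.7
  Sum = 2434.375 µg/L·h
Tail: C_last/k_e = 396.0/0.19 = 2084.211
AUC_0→∞ (subcutaneous injection) = 2434.375 + 2084.211 = 4518.586 µg/L·h
F = (AUC_ev/D_ev)/(AUC_iv/D_iv) = (4518.586/25)/(45000/25) = 180.74344/1800 = 0.1004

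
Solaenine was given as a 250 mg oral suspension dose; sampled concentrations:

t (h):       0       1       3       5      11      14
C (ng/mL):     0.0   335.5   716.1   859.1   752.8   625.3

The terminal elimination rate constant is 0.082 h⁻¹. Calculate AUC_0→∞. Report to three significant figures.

Trapezoidal AUC_0→14:
  [0→1]: (0.0+335.5)/2 × 1 = 167.75
  [1→3]: (335.5+716.1)/2 × 2 = 1051.6
  [3→5]: (716.1+859.1)/2 × 2 = 1575.2
  [5→11]: (859.1+752.8)/2 × 6 = 4835.7
  [11→14]: (752.8+625.3)/2 × 3 = 2067.15
  Sum = 9697.4 ng/mL·h
Extrapolated tail: C_last / k_e = 625.3 / 0.082 = 7625.610
AUC_0→∞ = 9697.4 + 7625.610 = 17323.01 ng/mL·h

AUC = 17300 ng/mL·h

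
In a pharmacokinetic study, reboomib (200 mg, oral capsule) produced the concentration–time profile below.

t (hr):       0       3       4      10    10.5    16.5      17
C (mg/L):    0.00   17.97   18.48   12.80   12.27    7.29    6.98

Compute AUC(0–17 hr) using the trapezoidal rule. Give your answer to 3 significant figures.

AUC = 208 mg/L·hr

Trapezoidal AUC_0→17:
  [0→3]: (0.00+17.97)/2 × 3 = 26.955
  [3→4]: (17.97+18.48)/2 × 1 = 18.225
  [4→10]: (18.48+12.80)/2 × 6 = 93.84
  [10→10.5]: (12.80+12.27)/2 × 0.5 = 6.2675
  [10.5→16.5]: (12.27+7.29)/2 × 6 = 58.68
  [16.5→17]: (7.29+6.98)/2 × 0.5 = 3.5675
  Sum = 207.535 mg/L·hr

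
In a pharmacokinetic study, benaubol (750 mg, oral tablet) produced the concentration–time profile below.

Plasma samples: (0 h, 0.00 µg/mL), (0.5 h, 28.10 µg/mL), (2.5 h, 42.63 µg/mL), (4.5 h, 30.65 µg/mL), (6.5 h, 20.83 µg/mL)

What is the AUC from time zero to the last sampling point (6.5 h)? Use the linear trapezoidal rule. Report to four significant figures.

AUC = 202.5 µg/mL·h

Trapezoidal AUC_0→6.5:
  [0→0.5]: (0.00+28.10)/2 × 0.5 = 7.025
  [0.5→2.5]: (28.10+42.63)/2 × 2 = 70.73
  [2.5→4.5]: (42.63+30.65)/2 × 2 = 73.28
  [4.5→6.5]: (30.65+20.83)/2 × 2 = 51.48
  Sum = 202.515 µg/mL·h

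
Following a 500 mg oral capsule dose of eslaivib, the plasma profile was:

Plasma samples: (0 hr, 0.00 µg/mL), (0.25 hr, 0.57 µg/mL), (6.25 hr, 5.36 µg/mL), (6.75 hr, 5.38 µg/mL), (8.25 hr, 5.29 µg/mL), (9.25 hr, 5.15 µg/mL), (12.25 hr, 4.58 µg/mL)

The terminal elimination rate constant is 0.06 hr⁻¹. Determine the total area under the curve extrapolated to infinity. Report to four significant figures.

Trapezoidal AUC_0→12.25:
  [0→0.25]: (0.00+0.57)/2 × 0.25 = 0.07125
  [0.25→6.25]: (0.57+5.36)/2 × 6 = 17.79
  [6.25→6.75]: (5.36+5.38)/2 × 0.5 = 2.685
  [6.75→8.25]: (5.38+5.29)/2 × 1.5 = 8.0025
  [8.25→9.25]: (5.29+5.15)/2 × 1 = 5.22
  [9.25→12.25]: (5.15+4.58)/2 × 3 = 14.595
  Sum = 48.36375 µg/mL·hr
Extrapolated tail: C_last / k_e = 4.58 / 0.06 = 76.333
AUC_0→∞ = 48.36375 + 76.333 = 124.69675 µg/mL·hr

AUC = 124.7 µg/mL·hr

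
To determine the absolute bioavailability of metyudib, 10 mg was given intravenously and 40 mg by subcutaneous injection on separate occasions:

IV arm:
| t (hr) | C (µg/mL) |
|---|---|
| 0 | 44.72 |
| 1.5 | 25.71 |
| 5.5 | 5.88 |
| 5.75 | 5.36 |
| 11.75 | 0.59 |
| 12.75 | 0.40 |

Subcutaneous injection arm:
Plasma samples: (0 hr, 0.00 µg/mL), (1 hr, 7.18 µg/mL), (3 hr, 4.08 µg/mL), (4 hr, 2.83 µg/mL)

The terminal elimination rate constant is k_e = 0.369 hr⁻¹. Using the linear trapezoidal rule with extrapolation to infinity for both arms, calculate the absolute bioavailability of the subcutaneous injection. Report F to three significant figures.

F = 0.0475

Trapezoidal AUC_0→12.75 (IV):
  [0→1.5]: (44.72+25.71)/2 × 1.5 = 52.8225
  [1.5→5.5]: (25.71+5.88)/2 × 4 = 63.18
  [5.5→5.75]: (5.88+5.36)/2 × 0.25 = 1.405
  [5.75→11.75]: (5.36+0.59)/2 × 6 = 17.85
  [11.75→12.75]: (0.59+0.40)/2 × 1 = 0.495
  Sum = 135.7525 µg/mL·hr
IV tail: 0.40/0.369 = 1.084; AUC_iv,0→∞ = 135.7525 + 1.084 = 136.8365 µg/mL·hr
Trapezoidal AUC_0→4 (subcutaneous injection):
  [0→1]: (0.00+7.18)/2 × 1 = 3.59
  [1→3]: (7.18+4.08)/2 × 2 = 11.26
  [3→4]: (4.08+2.83)/2 × 1 = 3.455
  Sum = 18.305 µg/mL·hr
subcutaneous injection tail: 2.83/0.369 = 7.669; AUC_ev,0→∞ = 18.305 + 7.669 = 25.974 µg/mL·hr
F = (AUC_ev/D_ev)/(AUC_iv/D_iv) = (25.974/40)/(136.8365/10) = 0.64935/13.68365 = 0.0475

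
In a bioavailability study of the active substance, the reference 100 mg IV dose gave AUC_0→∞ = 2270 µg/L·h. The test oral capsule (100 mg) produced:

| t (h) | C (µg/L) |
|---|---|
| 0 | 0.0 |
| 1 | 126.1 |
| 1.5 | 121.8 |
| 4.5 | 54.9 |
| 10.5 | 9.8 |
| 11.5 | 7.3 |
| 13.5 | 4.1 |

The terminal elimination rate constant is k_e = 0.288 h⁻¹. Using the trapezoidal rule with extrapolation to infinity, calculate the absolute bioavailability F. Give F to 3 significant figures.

F = 0.272

Trapezoidal AUC_0→13.5 (oral capsule):
  [0→1]: (0.0+126.1)/2 × 1 = 63.05
  [1→1.5]: (126.1+121.8)/2 × 0.5 = 61.975
  [1.5→4.5]: (121.8+54.9)/2 × 3 = 265.05
  [4.5→10.5]: (54.9+9.8)/2 × 6 = 194.1
  [10.5→11.5]: (9.8+7.3)/2 × 1 = 8.55
  [11.5→13.5]: (7.3+4.1)/2 × 2 = 11.4
  Sum = 604.125 µg/L·h
Tail: C_last/k_e = 4.1/0.288 = 14.236
AUC_0→∞ (oral capsule) = 604.125 + 14.236 = 618.361 µg/L·h
F = (AUC_ev/D_ev)/(AUC_iv/D_iv) = (618.361/100)/(2270/100) = 6.18361/22.7 = 0.2724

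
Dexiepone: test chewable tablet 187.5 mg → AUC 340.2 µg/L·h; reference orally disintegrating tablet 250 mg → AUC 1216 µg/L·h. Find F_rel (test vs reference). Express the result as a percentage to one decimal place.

F_rel = 37.3%

F_rel = (AUC_test/D_test) / (AUC_ref/D_ref)
      = (340.2/187.5) / (1216/250)
      = 1.8144 / 4.864 = 0.3730 = 37.30%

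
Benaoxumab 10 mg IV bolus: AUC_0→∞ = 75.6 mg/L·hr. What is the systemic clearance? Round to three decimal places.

CL = Dose_iv / AUC_0→∞
   = 10 / 75.6 = 0.132275 L/hr

CL = 0.132 L/hr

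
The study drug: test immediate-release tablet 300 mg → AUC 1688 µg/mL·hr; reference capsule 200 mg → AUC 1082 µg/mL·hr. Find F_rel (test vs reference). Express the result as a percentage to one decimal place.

F_rel = (AUC_test/D_test) / (AUC_ref/D_ref)
      = (1688/300) / (1082/200)
      = 5.62667 / 5.41 = 1.0400 = 104.00%

F_rel = 104.0%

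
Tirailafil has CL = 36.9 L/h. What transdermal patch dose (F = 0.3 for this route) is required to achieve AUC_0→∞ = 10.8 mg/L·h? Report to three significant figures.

Dose = 1330 mg

Dose = CL × AUC_0→∞ / F
     = 36.9 × 10.8 / 0.3 = 1328.4 mg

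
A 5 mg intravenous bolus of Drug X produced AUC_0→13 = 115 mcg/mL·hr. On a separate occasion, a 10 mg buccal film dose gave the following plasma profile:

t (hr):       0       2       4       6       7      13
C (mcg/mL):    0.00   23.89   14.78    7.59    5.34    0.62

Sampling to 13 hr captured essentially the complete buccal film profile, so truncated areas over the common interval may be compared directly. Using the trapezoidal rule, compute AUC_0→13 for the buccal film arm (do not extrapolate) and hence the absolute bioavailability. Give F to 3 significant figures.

Trapezoidal AUC_0→13 (buccal film):
  [0→2]: (0.00+23.89)/2 × 2 = 23.89
  [2→4]: (23.89+14.78)/2 × 2 = 38.67
  [4→6]: (14.78+7.59)/2 × 2 = 22.37
  [6→7]: (7.59+5.34)/2 × 1 = 6.465
  [7→13]: (5.34+0.62)/2 × 6 = 17.88
  Sum = 109.275 mcg/mL·hr
F = (AUC_ev/D_ev)/(AUC_iv/D_iv) = (109.275/10)/(115/5) = 10.9275/23 = 0.4751

F = 0.475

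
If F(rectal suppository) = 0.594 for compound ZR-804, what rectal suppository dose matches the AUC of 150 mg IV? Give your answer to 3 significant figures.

D_rectal = 253 mg

For equal systemic exposure: F × D_ev = D_iv
D_ev = D_iv / F = 150 / 0.594 = 252.525 mg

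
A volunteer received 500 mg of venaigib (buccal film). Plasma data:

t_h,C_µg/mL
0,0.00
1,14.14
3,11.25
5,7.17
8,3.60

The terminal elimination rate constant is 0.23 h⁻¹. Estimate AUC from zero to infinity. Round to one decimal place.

AUC = 82.7 µg/mL·h

Trapezoidal AUC_0→8:
  [0→1]: (0.00+14.14)/2 × 1 = 7.07
  [1→3]: (14.14+11.25)/2 × 2 = 25.39
  [3→5]: (11.25+7.17)/2 × 2 = 18.42
  [5→8]: (7.17+3.60)/2 × 3 = 16.155
  Sum = 67.035 µg/mL·h
Extrapolated tail: C_last / k_e = 3.60 / 0.23 = 15.652
AUC_0→∞ = 67.035 + 15.652 = 82.687 µg/mL·h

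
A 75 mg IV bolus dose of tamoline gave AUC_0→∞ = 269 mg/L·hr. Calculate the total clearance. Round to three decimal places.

CL = Dose_iv / AUC_0→∞
   = 75 / 269 = 0.27881 L/hr

CL = 0.279 L/hr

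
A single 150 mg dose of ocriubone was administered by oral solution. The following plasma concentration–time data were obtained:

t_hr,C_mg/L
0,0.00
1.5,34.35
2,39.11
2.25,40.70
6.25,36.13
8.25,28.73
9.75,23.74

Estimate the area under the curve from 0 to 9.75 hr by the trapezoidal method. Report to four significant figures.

Trapezoidal AUC_0→9.75:
  [0→1.5]: (0.00+34.35)/2 × 1.5 = 25.7625
  [1.5→2]: (34.35+39.11)/2 × 0.5 = 18.365
  [2→2.25]: (39.11+40.70)/2 × 0.25 = 9.97625
  [2.25→6.25]: (40.70+36.13)/2 × 4 = 153.66
  [6.25→8.25]: (36.13+28.73)/2 × 2 = 64.86
  [8.25→9.75]: (28.73+23.74)/2 × 1.5 = 39.3525
  Sum = 311.97625 mg/L·hr

AUC = 312.0 mg/L·hr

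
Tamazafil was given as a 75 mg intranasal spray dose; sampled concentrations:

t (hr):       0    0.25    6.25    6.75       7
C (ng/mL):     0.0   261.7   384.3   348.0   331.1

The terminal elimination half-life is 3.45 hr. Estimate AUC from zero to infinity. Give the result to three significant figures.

Trapezoidal AUC_0→7:
  [0→0.25]: (0.0+261.7)/2 × 0.25 = 32.7125
  [0.25→6.25]: (261.7+384.3)/2 × 6 = 1938.0
  [6.25→6.75]: (384.3+348.0)/2 × 0.5 = 183.075
  [6.75→7]: (348.0+331.1)/2 × 0.25 = 84.8875
  Sum = 2238.675 ng/mL·hr
k_e = ln2 / t½ = 0.693147 / 3.45 = 0.2009 hr^-1
Extrapolated tail: C_last / k_e = 331.1 / 0.2009 = 1648.084
AUC_0→∞ = 2238.675 + 1648.084 = 3886.759 ng/mL·hr

AUC = 3890 ng/mL·hr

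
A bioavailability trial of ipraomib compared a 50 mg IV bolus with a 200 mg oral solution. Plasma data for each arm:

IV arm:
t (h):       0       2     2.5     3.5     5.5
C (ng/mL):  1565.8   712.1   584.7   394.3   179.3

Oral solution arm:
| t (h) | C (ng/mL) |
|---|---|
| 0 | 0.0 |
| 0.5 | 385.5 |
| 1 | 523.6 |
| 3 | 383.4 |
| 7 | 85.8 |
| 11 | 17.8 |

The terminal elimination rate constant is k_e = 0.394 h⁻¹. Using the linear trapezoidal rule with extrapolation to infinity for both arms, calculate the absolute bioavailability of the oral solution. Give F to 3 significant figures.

F = 0.147

Trapezoidal AUC_0→5.5 (IV):
  [0→2]: (1565.8+712.1)/2 × 2 = 2277.9
  [2→2.5]: (712.1+584.7)/2 × 0.5 = 324.2
  [2.5→3.5]: (584.7+394.3)/2 × 1 = 489.5
  [3.5→5.5]: (394.3+179.3)/2 × 2 = 573.6
  Sum = 3665.2 ng/mL·h
IV tail: 179.3/0.394 = 455.076; AUC_iv,0→∞ = 3665.2 + 455.076 = 4120.276 ng/mL·h
Trapezoidal AUC_0→11 (oral solution):
  [0→0.5]: (0.0+385.5)/2 × 0.5 = 96.375
  [0.5→1]: (385.5+523.6)/2 × 0.5 = 227.275
  [1→3]: (523.6+383.4)/2 × 2 = 907.0
  [3→7]: (383.4+85.8)/2 × 4 = 938.4
  [7→11]: (85.8+17.8)/2 × 4 = 207.2
  Sum = 2376.25 ng/mL·h
oral solution tail: 17.8/0.394 = 45.178; AUC_ev,0→∞ = 2376.25 + 45.178 = 2421.428 ng/mL·h
F = (AUC_ev/D_ev)/(AUC_iv/D_iv) = (2421.428/200)/(4120.276/50) = 12.10714/82.40552 = 0.1469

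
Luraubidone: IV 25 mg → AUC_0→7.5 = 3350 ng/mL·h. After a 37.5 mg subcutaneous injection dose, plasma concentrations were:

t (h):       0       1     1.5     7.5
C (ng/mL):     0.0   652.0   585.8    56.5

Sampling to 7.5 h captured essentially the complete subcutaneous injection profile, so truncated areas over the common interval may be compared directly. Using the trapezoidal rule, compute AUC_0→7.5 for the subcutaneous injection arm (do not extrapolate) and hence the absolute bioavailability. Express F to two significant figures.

F = 0.51

Trapezoidal AUC_0→7.5 (subcutaneous injection):
  [0→1]: (0.0+652.0)/2 × 1 = 326.0
  [1→1.5]: (652.0+585.8)/2 × 0.5 = 309.45
  [1.5→7.5]: (585.8+56.5)/2 × 6 = 1926.9
  Sum = 2562.35 ng/mL·h
F = (AUC_ev/D_ev)/(AUC_iv/D_iv) = (2562.35/37.5)/(3350/25) = 68.3293/134 = 0.5099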